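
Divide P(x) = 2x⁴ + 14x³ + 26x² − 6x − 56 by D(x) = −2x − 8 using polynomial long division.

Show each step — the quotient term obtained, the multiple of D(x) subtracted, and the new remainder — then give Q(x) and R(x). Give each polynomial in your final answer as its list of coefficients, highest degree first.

Q = [-1, -3, -1, 7]; R = [0]

Step 1: lead(2x⁴ + 14x³ + 26x² − 6x − 56) ÷ lead(D) = 2x⁴ ÷ −2x = −x³. Subtract (−x³)·D = 2x⁴ + 8x³. Remainder: 6x³ + 26x² − 6x − 56.
Step 2: lead(6x³ + 26x² − 6x − 56) ÷ lead(D) = 6x³ ÷ −2x = −3x². Subtract (−3x²)·D = 6x³ + 24x². Remainder: 2x² − 6x − 56.
Step 3: lead(2x² − 6x − 56) ÷ lead(D) = 2x² ÷ −2x = −x. Subtract (−x)·D = 2x² + 8x. Remainder: −14x − 56.
Step 4: lead(−14x − 56) ÷ lead(D) = −14x ÷ −2x = 7. Subtract (7)·D = −14x − 56. Remainder: 0.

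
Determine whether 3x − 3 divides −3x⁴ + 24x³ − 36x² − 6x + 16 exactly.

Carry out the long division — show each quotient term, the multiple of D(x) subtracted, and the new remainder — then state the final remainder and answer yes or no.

R(x) = −5, so D(x) is not a factor of P(x). no

Step 1: lead(−3x⁴ + 24x³ − 36x² − 6x + 16) ÷ lead(D) = −3x⁴ ÷ 3x = −x³. Subtract (−x³)·D = −3x⁴ + 3x³. Remainder: 21x³ − 36x² − 6x + 16.
Step 2: lead(21x³ − 36x² − 6x + 16) ÷ lead(D) = 21x³ ÷ 3x = 7x². Subtract (7x²)·D = 21x³ − 21x². Remainder: −15x² − 6x + 16.
Step 3: lead(−15x² − 6x + 16) ÷ lead(D) = −15x² ÷ 3x = −5x. Subtract (−5x)·D = −15x² + 15x. Remainder: −21x + 16.
Step 4: lead(−21x + 16) ÷ lead(D) = −21x ÷ 3x = −7. Subtract (−7)·D = −21x + 21. Remainder: −5.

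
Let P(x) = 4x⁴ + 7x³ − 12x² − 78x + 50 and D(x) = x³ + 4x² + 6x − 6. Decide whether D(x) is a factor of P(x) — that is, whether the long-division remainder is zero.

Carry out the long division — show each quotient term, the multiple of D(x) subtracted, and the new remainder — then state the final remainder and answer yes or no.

Step 1: lead(4x⁴ + 7x³ − 12x² − 78x + 50) ÷ lead(D) = 4x⁴ ÷ x³ = 4x. Subtract (4x)·D = 4x⁴ + 16x³ + 24x² − 24x. Remainder: −9x³ − 36x² − 54x + 50.
Step 2: lead(−9x³ − 36x² − 54x + 50) ÷ lead(D) = −9x³ ÷ x³ = −9. Subtract (−9)·D = −9x³ − 36x² − 54x + 54. Remainder: −4.

R(x) = −4, so D(x) is not a factor of P(x). no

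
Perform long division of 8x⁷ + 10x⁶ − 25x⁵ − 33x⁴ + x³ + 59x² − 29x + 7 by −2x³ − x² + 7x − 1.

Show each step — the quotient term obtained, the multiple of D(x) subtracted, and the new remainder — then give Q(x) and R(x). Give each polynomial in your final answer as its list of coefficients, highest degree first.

Step 1: lead(8x⁷ + 10x⁶ − 25x⁵ − 33x⁴ + x³ + 59x² − 29x + 7) ÷ lead(D) = 8x⁷ ÷ −2x³ = −4x⁴. Subtract (−4x⁴)·D = 8x⁷ + 4x⁶ − 28x⁵ + 4x⁴. Remainder: 6x⁶ + 3x⁵ − 37x⁴ + x³ + 59x² − 29x + 7.
Step 2: lead(6x⁶ + 3x⁵ − 37x⁴ + x³ + 59x² − 29x + 7) ÷ lead(D) = 6x⁶ ÷ −2x³ = −3x³. Subtract (−3x³)·D = 6x⁶ + 3x⁵ − 21x⁴ + 3x³. Remainder: −16x⁴ − 2x³ + 59x² − 29x + 7.
Step 3: lead(−16x⁴ − 2x³ + 59x² − 29x + 7) ÷ lead(D) = −16x⁴ ÷ −2x³ = 8x. Subtract (8x)·D = −16x⁴ − 8x³ + 56x² − 8x. Remainder: 6x³ + 3x² − 21x + 7.
Step 4: lead(6x³ + 3x² − 21x + 7) ÷ lead(D) = 6x³ ÷ −2x³ = −3. Subtract (−3)·D = 6x³ + 3x² − 21x + 3. Remainder: 4.

Q = [-4, -3, 0, 8, -3]; R = [4]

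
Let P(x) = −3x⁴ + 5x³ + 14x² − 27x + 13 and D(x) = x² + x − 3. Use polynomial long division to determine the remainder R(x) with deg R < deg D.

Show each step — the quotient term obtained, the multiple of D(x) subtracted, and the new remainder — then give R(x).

Step 1: lead(−3x⁴ + 5x³ + 14x² − 27x + 13) ÷ lead(D) = −3x⁴ ÷ x² = −3x². Subtract (−3x²)·D = −3x⁴ − 3x³ + 9x². Remainder: 8x³ + 5x² − 27x + 13.
Step 2: lead(8x³ + 5x² − 27x + 13) ÷ lead(D) = 8x³ ÷ x² = 8x. Subtract (8x)·D = 8x³ + 8x² − 24x. Remainder: −3x² − 3x + 13.
Step 3: lead(−3x² − 3x + 13) ÷ lead(D) = −3x² ÷ x² = −3. Subtract (−3)·D = −3x² − 3x + 9. Remainder: 4.

R(x) = 4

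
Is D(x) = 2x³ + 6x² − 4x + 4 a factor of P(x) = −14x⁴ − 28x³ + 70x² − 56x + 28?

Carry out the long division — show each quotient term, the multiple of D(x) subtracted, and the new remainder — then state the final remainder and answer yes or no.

R(x) = 0, so D(x) is a factor of P(x). yes

Step 1: lead(−14x⁴ − 28x³ + 70x² − 56x + 28) ÷ lead(D) = −14x⁴ ÷ 2x³ = −7x. Subtract (−7x)·D = −14x⁴ − 42x³ + 28x² − 28x. Remainder: 14x³ + 42x² − 28x + 28.
Step 2: lead(14x³ + 42x² − 28x + 28) ÷ lead(D) = 14x³ ÷ 2x³ = 7. Subtract (7)·D = 14x³ + 42x² − 28x + 28. Remainder: 0.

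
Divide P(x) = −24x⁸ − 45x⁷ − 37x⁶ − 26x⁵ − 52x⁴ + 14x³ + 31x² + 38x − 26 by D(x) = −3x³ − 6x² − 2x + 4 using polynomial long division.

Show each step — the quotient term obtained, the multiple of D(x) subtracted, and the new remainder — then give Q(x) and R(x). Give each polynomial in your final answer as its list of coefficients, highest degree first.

Q = [8, -1, 9, 2, 6, -6]; R = [-1, 2, -2]

Step 1: lead(−24x⁸ − 45x⁷ − 37x⁶ − 26x⁵ − 52x⁴ + 14x³ + 31x² + 38x − 26) ÷ lead(D) = −24x⁸ ÷ −3x³ = 8x⁵. Subtract (8x⁵)·D = −24x⁸ − 48x⁷ − 16x⁶ + 32x⁵. Remainder: 3x⁷ − 21x⁶ − 58x⁵ − 52x⁴ + 14x³ + 31x² + 38x − 26.
Step 2: lead(3x⁷ − 21x⁶ − 58x⁵ − 52x⁴ + 14x³ + 31x² + 38x − 26) ÷ lead(D) = 3x⁷ ÷ −3x³ = −x⁴. Subtract (−x⁴)·D = 3x⁷ + 6x⁶ + 2x⁵ − 4x⁴. Remainder: −27x⁶ − 60x⁵ − 48x⁴ + 14x³ + 31x² + 38x − 26.
Step 3: lead(−27x⁶ − 60x⁵ − 48x⁴ + 14x³ + 31x² + 38x − 26) ÷ lead(D) = −27x⁶ ÷ −3x³ = 9x³. Subtract (9x³)·D = −27x⁶ − 54x⁵ − 18x⁴ + 36x³. Remainder: −6x⁵ − 30x⁴ − 22x³ + 31x² + 38x − 26.
Step 4: lead(−6x⁵ − 30x⁴ − 22x³ + 31x² + 38x − 26) ÷ lead(D) = −6x⁵ ÷ −3x³ = 2x². Subtract (2x²)·D = −6x⁵ − 12x⁴ − 4x³ + 8x². Remainder: −18x⁴ − 18x³ + 23x² + 38x − 26.
Step 5: lead(−18x⁴ − 18x³ + 23x² + 38x − 26) ÷ lead(D) = −18x⁴ ÷ −3x³ = 6x. Subtract (6x)·D = −18x⁴ − 36x³ − 12x² + 24x. Remainder: 18x³ + 35x² + 14x − 26.
Step 6: lead(18x³ + 35x² + 14x − 26) ÷ lead(D) = 18x³ ÷ −3x³ = −6. Subtract (−6)·D = 18x³ + 36x² + 12x − 24. Remainder: −x² + 2x − 2.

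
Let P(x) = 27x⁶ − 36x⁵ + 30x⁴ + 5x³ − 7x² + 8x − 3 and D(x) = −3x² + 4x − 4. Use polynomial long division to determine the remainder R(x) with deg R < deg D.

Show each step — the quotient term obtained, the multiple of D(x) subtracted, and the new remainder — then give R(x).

R(x) = 8x + 1

Step 1: lead(27x⁶ − 36x⁵ + 30x⁴ + 5x³ − 7x² + 8x − 3) ÷ lead(D) = 27x⁶ ÷ −3x² = −9x⁴. Subtract (−9x⁴)·D = 27x⁶ − 36x⁵ + 36x⁴. Remainder: −6x⁴ + 5x³ − 7x² + 8x − 3.
Step 2: lead(−6x⁴ + 5x³ − 7x² + 8x − 3) ÷ lead(D) = −6x⁴ ÷ −3x² = 2x². Subtract (2x²)·D = −6x⁴ + 8x³ − 8x². Remainder: −3x³ + x² + 8x − 3.
Step 3: lead(−3x³ + x² + 8x − 3) ÷ lead(D) = −3x³ ÷ −3x² = x. Subtract (x)·D = −3x³ + 4x² − 4x. Remainder: −3x² + 12x − 3.
Step 4: lead(−3x² + 12x − 3) ÷ lead(D) = −3x² ÷ −3x² = 1. Subtract (1)·D = −3x² + 4x − 4. Remainder: 8x + 1.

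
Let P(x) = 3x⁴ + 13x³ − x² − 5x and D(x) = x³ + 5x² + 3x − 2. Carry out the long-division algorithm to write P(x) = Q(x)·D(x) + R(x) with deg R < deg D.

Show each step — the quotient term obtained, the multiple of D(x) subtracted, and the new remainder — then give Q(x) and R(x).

Step 1: lead(3x⁴ + 13x³ − x² − 5x) ÷ lead(D) = 3x⁴ ÷ x³ = 3x. Subtract (3x)·D = 3x⁴ + 15x³ + 9x² − 6x. Remainder: −2x³ − 10x² + x.
Step 2: lead(−2x³ − 10x² + x) ÷ lead(D) = −2x³ ÷ x³ = −2. Subtract (−2)·D = −2x³ − 10x² − 6x + 4. Remainder: 7x − 4.

Q(x) = 3x − 2; R(x) = 7x − 4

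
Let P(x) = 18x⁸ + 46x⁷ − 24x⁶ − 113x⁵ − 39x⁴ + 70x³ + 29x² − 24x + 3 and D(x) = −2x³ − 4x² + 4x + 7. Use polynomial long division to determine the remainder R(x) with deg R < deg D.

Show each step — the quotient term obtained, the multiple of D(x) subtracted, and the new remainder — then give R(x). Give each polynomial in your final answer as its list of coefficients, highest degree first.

Step 1: lead(18x⁸ + 46x⁷ − 24x⁶ − 113x⁵ − 39x⁴ + 70x³ + 29x² − 24x + 3) ÷ lead(D) = 18x⁸ ÷ −2x³ = −9x⁵. Subtract (−9x⁵)·D = 18x⁸ + 36x⁷ − 36x⁶ − 63x⁵. Remainder: 10x⁷ + 12x⁶ − 50x⁵ − 39x⁴ + 70x³ + 29x² − 24x + 3.
Step 2: lead(10x⁷ + 12x⁶ − 50x⁵ − 39x⁴ + 70x³ + 29x² − 24x + 3) ÷ lead(D) = 10x⁷ ÷ −2x³ = −5x⁴. Subtract (−5x⁴)·D = 10x⁷ + 20x⁶ − 20x⁵ − 35x⁴. Remainder: −8x⁶ − 30x⁵ − 4x⁴ + 70x³ + 29x² − 24x + 3.
Step 3: lead(−8x⁶ − 30x⁵ − 4x⁴ + 70x³ + 29x² − 24x + 3) ÷ lead(D) = −8x⁶ ÷ −2x³ = 4x³. Subtract (4x³)·D = −8x⁶ − 16x⁵ + 16x⁴ + 28x³. Remainder: −14x⁵ − 20x⁴ + 42x³ + 29x² − 24x + 3.
Step 4: lead(−14x⁵ − 20x⁴ + 42x³ + 29x² − 24x + 3) ÷ lead(D) = −14x⁵ ÷ −2x³ = 7x². Subtract (7x²)·D = −14x⁵ − 28x⁴ + 28x³ + 49x². Remainder: 8x⁴ + 14x³ − 20x² − 24x + 3.
Step 5: lead(8x⁴ + 14x³ − 20x² − 24x + 3) ÷ lead(D) = 8x⁴ ÷ −2x³ = −4x. Subtract (−4x)·D = 8x⁴ + 16x³ − 16x² − 28x. Remainder: −2x³ − 4x² + 4x + 3.
Step 6: lead(−2x³ − 4x² + 4x + 3) ÷ lead(D) = −2x³ ÷ −2x³ = 1. Subtract (1)·D = −2x³ − 4x² + 4x + 7. Remainder: −4.

R = [-4]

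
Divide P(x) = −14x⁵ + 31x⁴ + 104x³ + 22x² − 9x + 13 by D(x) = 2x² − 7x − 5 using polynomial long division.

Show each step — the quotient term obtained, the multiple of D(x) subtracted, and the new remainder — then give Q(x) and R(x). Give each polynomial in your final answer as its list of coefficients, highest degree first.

Q = [-7, -9, 3, -1]; R = [-1, 8]

Step 1: lead(−14x⁵ + 31x⁴ + 104x³ + 22x² − 9x + 13) ÷ lead(D) = −14x⁵ ÷ 2x² = −7x³. Subtract (−7x³)·D = −14x⁵ + 49x⁴ + 35x³. Remainder: −18x⁴ + 69x³ + 22x² − 9x + 13.
Step 2: lead(−18x⁴ + 69x³ + 22x² − 9x + 13) ÷ lead(D) = −18x⁴ ÷ 2x² = −9x². Subtract (−9x²)·D = −18x⁴ + 63x³ + 45x². Remainder: 6x³ − 23x² − 9x + 13.
Step 3: lead(6x³ − 23x² − 9x + 13) ÷ lead(D) = 6x³ ÷ 2x² = 3x. Subtract (3x)·D = 6x³ − 21x² − 15x. Remainder: −2x² + 6x + 13.
Step 4: lead(−2x² + 6x + 13) ÷ lead(D) = −2x² ÷ 2x² = −1. Subtract (−1)·D = −2x² + 7x + 5. Remainder: −x + 8.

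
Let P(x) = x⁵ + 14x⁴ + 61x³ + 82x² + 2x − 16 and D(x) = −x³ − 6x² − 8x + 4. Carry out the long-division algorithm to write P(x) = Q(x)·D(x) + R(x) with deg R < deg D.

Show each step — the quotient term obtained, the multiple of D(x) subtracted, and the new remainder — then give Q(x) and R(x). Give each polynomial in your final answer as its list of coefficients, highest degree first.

Step 1: lead(x⁵ + 14x⁴ + 61x³ + 82x² + 2x − 16) ÷ lead(D) = x⁵ ÷ −x³ = −x². Subtract (−x²)·D = x⁵ + 6x⁴ + 8x³ − 4x². Remainder: 8x⁴ + 53x³ + 86x² + 2x − 16.
Step 2: lead(8x⁴ + 53x³ + 86x² + 2x − 16) ÷ lead(D) = 8x⁴ ÷ −x³ = −8x. Subtract (−8x)·D = 8x⁴ + 48x³ + 64x² − 32x. Remainder: 5x³ + 22x² + 34x − 16.
Step 3: lead(5x³ + 22x² + 34x − 16) ÷ lead(D) = 5x³ ÷ −x³ = −5. Subtract (−5)·D = 5x³ + 30x² + 40x − 20. Remainder: −8x² − 6x + 4.

Q = [-1, -8, -5]; R = [-8, -6, 4]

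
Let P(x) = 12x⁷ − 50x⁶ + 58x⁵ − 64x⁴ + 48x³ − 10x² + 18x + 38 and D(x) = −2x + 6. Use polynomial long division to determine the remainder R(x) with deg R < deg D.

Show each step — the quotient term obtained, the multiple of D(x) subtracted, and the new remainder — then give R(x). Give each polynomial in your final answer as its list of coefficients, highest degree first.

Step 1: lead(12x⁷ − 50x⁶ + 58x⁵ − 64x⁴ + 48x³ − 10x² + 18x + 38) ÷ lead(D) = 12x⁷ ÷ −2x = −6x⁶. Subtract (−6x⁶)·D = 12x⁷ − 36x⁶. Remainder: −14x⁶ + 58x⁵ − 64x⁴ + 48x³ − 10x² + 18x + 38.
Step 2: lead(−14x⁶ + 58x⁵ − 64x⁴ + 48x³ − 10x² + 18x + 38) ÷ lead(D) = −14x⁶ ÷ −2x = 7x⁵. Subtract (7x⁵)·D = −14x⁶ + 42x⁵. Remainder: 16x⁵ − 64x⁴ + 48x³ − 10x² + 18x + 38.
Step 3: lead(16x⁵ − 64x⁴ + 48x³ − 10x² + 18x + 38) ÷ lead(D) = 16x⁵ ÷ −2x = −8x⁴. Subtract (−8x⁴)·D = 16x⁵ − 48x⁴. Remainder: −16x⁴ + 48x³ − 10x² + 18x + 38.
Step 4: lead(−16x⁴ + 48x³ − 10x² + 18x + 38) ÷ lead(D) = −16x⁴ ÷ −2x = 8x³. Subtract (8x³)·D = −16x⁴ + 48x³. Remainder: −10x² + 18x + 38.
Step 5: lead(−10x² + 18x + 38) ÷ lead(D) = −10x² ÷ −2x = 5x. Subtract (5x)·D = −10x² + 30x. Remainder: −12x + 38.
Step 6: lead(−12x + 38) ÷ lead(D) = −12x ÷ −2x = 6. Subtract (6)·D = −12x + 36. Remainder: 2.

R = [2]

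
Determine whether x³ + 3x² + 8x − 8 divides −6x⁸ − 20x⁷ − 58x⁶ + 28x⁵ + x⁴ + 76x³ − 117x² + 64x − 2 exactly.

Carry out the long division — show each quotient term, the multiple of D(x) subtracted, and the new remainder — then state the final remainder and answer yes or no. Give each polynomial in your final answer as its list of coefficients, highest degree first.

Step 1: lead(−6x⁸ − 20x⁷ − 58x⁶ + 28x⁵ + x⁴ + 76x³ − 117x² + 64x − 2) ÷ lead(D) = −6x⁸ ÷ x³ = −6x⁵. Subtract (−6x⁵)·D = −6x⁸ − 18x⁷ − 48x⁶ + 48x⁵. Remainder: −2x⁷ − 10x⁶ − 20x⁵ + x⁴ + 76x³ − 117x² + 64x − 2.
Step 2: lead(−2x⁷ − 10x⁶ − 20x⁵ + x⁴ + 76x³ − 117x² + 64x − 2) ÷ lead(D) = −2x⁷ ÷ x³ = −2x⁴. Subtract (−2x⁴)·D = −2x⁷ − 6x⁶ − 16x⁵ + 16x⁴. Remainder: −4x⁶ − 4x⁵ − 15x⁴ + 76x³ − 117x² + 64x − 2.
Step 3: lead(−4x⁶ − 4x⁵ − 15x⁴ + 76x³ − 117x² + 64x − 2) ÷ lead(D) = −4x⁶ ÷ x³ = −4x³. Subtract (−4x³)·D = −4x⁶ − 12x⁵ − 32x⁴ + 32x³. Remainder: 8x⁵ + 17x⁴ + 44x³ − 117x² + 64x − 2.
Step 4: lead(8x⁵ + 17x⁴ + 44x³ − 117x² + 64x − 2) ÷ lead(D) = 8x⁵ ÷ x³ = 8x². Subtract (8x²)·D = 8x⁵ + 24x⁴ + 64x³ − 64x². Remainder: −7x⁴ − 20x³ − 53x² + 64x − 2.
Step 5: lead(−7x⁴ − 20x³ − 53x² + 64x − 2) ÷ lead(D) = −7x⁴ ÷ x³ = −7x. Subtract (−7x)·D = −7x⁴ − 21x³ − 56x² + 56x. Remainder: x³ + 3x² + 8x − 2.
Step 6: lead(x³ + 3x² + 8x − 2) ÷ lead(D) = x³ ÷ x³ = 1. Subtract (1)·D = x³ + 3x² + 8x − 8. Remainder: 6.

R = [6], so D(x) is not a factor of P(x). no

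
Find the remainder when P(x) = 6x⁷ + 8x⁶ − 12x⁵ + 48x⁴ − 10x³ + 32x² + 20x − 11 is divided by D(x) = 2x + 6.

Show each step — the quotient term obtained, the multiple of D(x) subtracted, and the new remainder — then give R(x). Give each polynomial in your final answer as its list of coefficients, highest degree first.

R = [1]

Step 1: lead(6x⁷ + 8x⁶ − 12x⁵ + 48x⁴ − 10x³ + 32x² + 20x − 11) ÷ lead(D) = 6x⁷ ÷ 2x = 3x⁶. Subtract (3x⁶)·D = 6x⁷ + 18x⁶. Remainder: −10x⁶ − 12x⁵ + 48x⁴ − 10x³ + 32x² + 20x − 11.
Step 2: lead(−10x⁶ − 12x⁵ + 48x⁴ − 10x³ + 32x² + 20x − 11) ÷ lead(D) = −10x⁶ ÷ 2x = −5x⁵. Subtract (−5x⁵)·D = −10x⁶ − 30x⁵. Remainder: 18x⁵ + 48x⁴ − 10x³ + 32x² + 20x − 11.
Step 3: lead(18x⁵ + 48x⁴ − 10x³ + 32x² + 20x − 11) ÷ lead(D) = 18x⁵ ÷ 2x = 9x⁴. Subtract (9x⁴)·D = 18x⁵ + 54x⁴. Remainder: −6x⁴ − 10x³ + 32x² + 20x − 11.
Step 4: lead(−6x⁴ − 10x³ + 32x² + 20x − 11) ÷ lead(D) = −6x⁴ ÷ 2x = −3x³. Subtract (−3x³)·D = −6x⁴ − 18x³. Remainder: 8x³ + 32x² + 20x − 11.
Step 5: lead(8x³ + 32x² + 20x − 11) ÷ lead(D) = 8x³ ÷ 2x = 4x². Subtract (4x²)·D = 8x³ + 24x². Remainder: 8x² + 20x − 11.
Step 6: lead(8x² + 20x − 11) ÷ lead(D) = 8x² ÷ 2x = 4x. Subtract (4x)·D = 8x² + 24x. Remainder: −4x − 11.
Step 7: lead(−4x − 11) ÷ lead(D) = −4x ÷ 2x = −2. Subtract (−2)·D = −4x − 12. Remainder: 1.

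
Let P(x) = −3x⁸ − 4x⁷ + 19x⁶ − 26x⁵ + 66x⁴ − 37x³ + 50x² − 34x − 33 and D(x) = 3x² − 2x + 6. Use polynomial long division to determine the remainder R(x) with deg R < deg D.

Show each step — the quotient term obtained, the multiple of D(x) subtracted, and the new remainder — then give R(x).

Step 1: lead(−3x⁸ − 4x⁷ + 19x⁶ − 26x⁵ + 66x⁴ − 37x³ + 50x² − 34x − 33) ÷ lead(D) = −3x⁸ ÷ 3x² = −x⁶. Subtract (−x⁶)·D = −3x⁸ + 2x⁷ − 6x⁶. Remainder: −6x⁷ + 25x⁶ − 26x⁵ + 66x⁴ − 37x³ + 50x² − 34x − 33.
Step 2: lead(−6x⁷ + 25x⁶ − 26x⁵ + 66x⁴ − 37x³ + 50x² − 34x − 33) ÷ lead(D) = −6x⁷ ÷ 3x² = −2x⁵. Subtract (−2x⁵)·D = −6x⁷ + 4x⁶ − 12x⁵. Remainder: 21x⁶ − 14x⁵ + 66x⁴ − 37x³ + 50x² − 34x − 33.
Step 3: lead(21x⁶ − 14x⁵ + 66x⁴ − 37x³ + 50x² − 34x − 33) ÷ lead(D) = 21x⁶ ÷ 3x² = 7x⁴. Subtract (7x⁴)·D = 21x⁶ − 14x⁵ + 42x⁴. Remainder: 24x⁴ − 37x³ + 50x² − 34x − 33.
Step 4: lead(24x⁴ − 37x³ + 50x² − 34x − 33) ÷ lead(D) = 24x⁴ ÷ 3x² = 8x². Subtract (8x²)·D = 24x⁴ − 16x³ + 48x². Remainder: −21x³ + 2x² − 34x − 33.
Step 5: lead(−21x³ + 2x² − 34x − 33) ÷ lead(D) = −21x³ ÷ 3x² = −7x. Subtract (−7x)·D = −21x³ + 14x² − 42x. Remainder: −12x² + 8x − 33.
Step 6: lead(−12x² + 8x − 33) ÷ lead(D) = −12x² ÷ 3x² = −4. Subtract (−4)·D = −12x² + 8x − 24. Remainder: −9.

R(x) = −9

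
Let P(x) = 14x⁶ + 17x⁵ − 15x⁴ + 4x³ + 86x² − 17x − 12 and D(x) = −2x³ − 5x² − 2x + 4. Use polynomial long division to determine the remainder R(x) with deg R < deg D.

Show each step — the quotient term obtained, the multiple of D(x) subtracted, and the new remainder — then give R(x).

Step 1: lead(14x⁶ + 17x⁵ − 15x⁴ + 4x³ + 86x² − 17x − 12) ÷ lead(D) = 14x⁶ ÷ −2x³ = −7x³. Subtract (−7x³)·D = 14x⁶ + 35x⁵ + 14x⁴ − 28x³. Remainder: −18x⁵ − 29x⁴ + 32x³ + 86x² − 17x − 12.
Step 2: lead(−18x⁵ − 29x⁴ + 32x³ + 86x² − 17x − 12) ÷ lead(D) = −18x⁵ ÷ −2x³ = 9x². Subtract (9x²)·D = −18x⁵ − 45x⁴ − 18x³ + 36x². Remainder: 16x⁴ + 50x³ + 50x² − 17x − 12.
Step 3: lead(16x⁴ + 50x³ + 50x² − 17x − 12) ÷ lead(D) = 16x⁴ ÷ −2x³ = −8x. Subtract (−8x)·D = 16x⁴ + 40x³ + 16x² − 32x. Remainder: 10x³ + 34x² + 15x − 12.
Step 4: lead(10x³ + 34x² + 15x − 12) ÷ lead(D) = 10x³ ÷ −2x³ = −5. Subtract (−5)·D = 10x³ + 25x² + 10x − 20. Remainder: 9x² + 5x + 8.

R(x) = 9x² + 5x + 8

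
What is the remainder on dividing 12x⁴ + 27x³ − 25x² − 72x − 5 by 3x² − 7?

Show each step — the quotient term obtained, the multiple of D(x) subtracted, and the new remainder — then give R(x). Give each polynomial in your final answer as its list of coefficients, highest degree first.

R = [-9, 2]

Step 1: lead(12x⁴ + 27x³ − 25x² − 72x − 5) ÷ lead(D) = 12x⁴ ÷ 3x² = 4x². Subtract (4x²)·D = 12x⁴ − 28x². Remainder: 27x³ + 3x² − 72x − 5.
Step 2: lead(27x³ + 3x² − 72x − 5) ÷ lead(D) = 27x³ ÷ 3x² = 9x. Subtract (9x)·D = 27x³ − 63x. Remainder: 3x² − 9x − 5.
Step 3: lead(3x² − 9x − 5) ÷ lead(D) = 3x² ÷ 3x² = 1. Subtract (1)·D = 3x² − 7. Remainder: −9x + 2.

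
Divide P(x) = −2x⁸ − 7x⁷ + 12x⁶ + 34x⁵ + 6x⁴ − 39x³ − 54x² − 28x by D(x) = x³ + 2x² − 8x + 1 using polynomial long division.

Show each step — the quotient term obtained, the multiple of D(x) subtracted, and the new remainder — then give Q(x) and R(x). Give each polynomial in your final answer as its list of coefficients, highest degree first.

Step 1: lead(−2x⁸ − 7x⁷ + 12x⁶ + 34x⁵ + 6x⁴ − 39x³ − 54x² − 28x) ÷ lead(D) = −2x⁸ ÷ x³ = −2x⁵. Subtract (−2x⁵)·D = −2x⁸ − 4x⁷ + 16x⁶ − 2x⁵. Remainder: −3x⁷ − 4x⁶ + 36x⁵ + 6x⁴ − 39x³ − 54x² − 28x.
Step 2: lead(−3x⁷ − 4x⁶ + 36x⁵ + 6x⁴ − 39x³ − 54x² − 28x) ÷ lead(D) = −3x⁷ ÷ x³ = −3x⁴. Subtract (−3x⁴)·D = −3x⁷ − 6x⁶ + 24x⁵ − 3x⁴. Remainder: 2x⁶ + 12x⁵ + 9x⁴ − 39x³ − 54x² − 28x.
Step 3: lead(2x⁶ + 12x⁵ + 9x⁴ − 39x³ − 54x² − 28x) ÷ lead(D) = 2x⁶ ÷ x³ = 2x³. Subtract (2x³)·D = 2x⁶ + 4x⁵ − 16x⁴ + 2x³. Remainder: 8x⁵ + 25x⁴ − 41x³ − 54x² − 28x.
Step 4: lead(8x⁵ + 25x⁴ − 41x³ − 54x² − 28x) ÷ lead(D) = 8x⁵ ÷ x³ = 8x². Subtract (8x²)·D = 8x⁵ + 16x⁴ − 64x³ + 8x². Remainder: 9x⁴ + 23x³ − 62x² − 28x.
Step 5: lead(9x⁴ + 23x³ − 62x² − 28x) ÷ lead(D) = 9x⁴ ÷ x³ = 9x. Subtract (9x)·D = 9x⁴ + 18x³ − 72x² + 9x. Remainder: 5x³ + 10x² − 37x.
Step 6: lead(5x³ + 10x² − 37x) ÷ lead(D) = 5x³ ÷ x³ = 5. Subtract (5)·D = 5x³ + 10x² − 40x + 5. Remainder: 3x − 5.

Q = [-2, -3, 2, 8, 9, 5]; R = [3, -5]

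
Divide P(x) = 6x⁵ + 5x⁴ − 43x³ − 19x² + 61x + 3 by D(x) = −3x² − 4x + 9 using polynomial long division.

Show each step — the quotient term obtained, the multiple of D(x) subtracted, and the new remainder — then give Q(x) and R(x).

Q(x) = −2x³ + x² + 7x; R(x) = −2x + 3

Step 1: lead(6x⁵ + 5x⁴ − 43x³ − 19x² + 61x + 3) ÷ lead(D) = 6x⁵ ÷ −3x² = −2x³. Subtract (−2x³)·D = 6x⁵ + 8x⁴ − 18x³. Remainder: −3x⁴ − 25x³ − 19x² + 61x + 3.
Step 2: lead(−3x⁴ − 25x³ − 19x² + 61x + 3) ÷ lead(D) = −3x⁴ ÷ −3x² = x². Subtract (x²)·D = −3x⁴ − 4x³ + 9x². Remainder: −21x³ − 28x² + 61x + 3.
Step 3: lead(−21x³ − 28x² + 61x + 3) ÷ lead(D) = −21x³ ÷ −3x² = 7x. Subtract (7x)·D = −21x³ − 28x² + 63x. Remainder: −2x + 3.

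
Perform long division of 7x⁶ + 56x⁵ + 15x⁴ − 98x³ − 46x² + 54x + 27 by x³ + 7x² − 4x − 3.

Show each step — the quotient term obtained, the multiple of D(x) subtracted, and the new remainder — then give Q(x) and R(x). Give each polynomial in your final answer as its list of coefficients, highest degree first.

Q = [7, 7, -6, -7]; R = [8, 6]

Step 1: lead(7x⁶ + 56x⁵ + 15x⁴ − 98x³ − 46x² + 54x + 27) ÷ lead(D) = 7x⁶ ÷ x³ = 7x³. Subtract (7x³)·D = 7x⁶ + 49x⁵ − 28x⁴ − 21x³. Remainder: 7x⁵ + 43x⁴ − 77x³ − 46x² + 54x + 27.
Step 2: lead(7x⁵ + 43x⁴ − 77x³ − 46x² + 54x + 27) ÷ lead(D) = 7x⁵ ÷ x³ = 7x². Subtract (7x²)·D = 7x⁵ + 49x⁴ − 28x³ − 21x². Remainder: −6x⁴ − 49x³ − 25x² + 54x + 27.
Step 3: lead(−6x⁴ − 49x³ − 25x² + 54x + 27) ÷ lead(D) = −6x⁴ ÷ x³ = −6x. Subtract (−6x)·D = −6x⁴ − 42x³ + 24x² + 18x. Remainder: −7x³ − 49x² + 36x + 27.
Step 4: lead(−7x³ − 49x² + 36x + 27) ÷ lead(D) = −7x³ ÷ x³ = −7. Subtract (−7)·D = −7x³ − 49x² + 28x + 21. Remainder: 8x + 6.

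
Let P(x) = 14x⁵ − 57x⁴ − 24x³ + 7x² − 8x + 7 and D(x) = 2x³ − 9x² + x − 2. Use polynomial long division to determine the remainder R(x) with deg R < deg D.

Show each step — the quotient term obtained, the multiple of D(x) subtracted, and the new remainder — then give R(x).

R(x) = 3

Step 1: lead(14x⁵ − 57x⁴ − 24x³ + 7x² − 8x + 7) ÷ lead(D) = 14x⁵ ÷ 2x³ = 7x². Subtract (7x²)·D = 14x⁵ − 63x⁴ + 7x³ − 14x². Remainder: 6x⁴ − 31x³ + 21x² − 8x + 7.
Step 2: lead(6x⁴ − 31x³ + 21x² − 8x + 7) ÷ lead(D) = 6x⁴ ÷ 2x³ = 3x. Subtract (3x)·D = 6x⁴ − 27x³ + 3x² − 6x. Remainder: −4x³ + 18x² − 2x + 7.
Step 3: lead(−4x³ + 18x² − 2x + 7) ÷ lead(D) = −4x³ ÷ 2x³ = −2. Subtract (−2)·D = −4x³ + 18x² − 2x + 4. Remainder: 3.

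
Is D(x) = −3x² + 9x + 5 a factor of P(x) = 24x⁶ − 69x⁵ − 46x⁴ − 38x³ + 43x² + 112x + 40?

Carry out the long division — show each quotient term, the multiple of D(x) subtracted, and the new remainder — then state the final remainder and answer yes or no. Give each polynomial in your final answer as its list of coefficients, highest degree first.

R = [0], so D(x) is a factor of P(x). yes

Step 1: lead(24x⁶ − 69x⁵ − 46x⁴ − 38x³ + 43x² + 112x + 40) ÷ lead(D) = 24x⁶ ÷ −3x² = −8x⁴. Subtract (−8x⁴)·D = 24x⁶ − 72x⁵ − 40x⁴. Remainder: 3x⁵ − 6x⁴ − 38x³ + 43x² + 112x + 40.
Step 2: lead(3x⁵ − 6x⁴ − 38x³ + 43x² + 112x + 40) ÷ lead(D) = 3x⁵ ÷ −3x² = −x³. Subtract (−x³)·D = 3x⁵ − 9x⁴ − 5x³. Remainder: 3x⁴ − 33x³ + 43x² + 112x + 40.
Step 3: lead(3x⁴ − 33x³ + 43x² + 112x + 40) ÷ lead(D) = 3x⁴ ÷ −3x² = −x². Subtract (−x²)·D = 3x⁴ − 9x³ − 5x². Remainder: −24x³ + 48x² + 112x + 40.
Step 4: lead(−24x³ + 48x² + 112x + 40) ÷ lead(D) = −24x³ ÷ −3x² = 8x. Subtract (8x)·D = −24x³ + 72x² + 40x. Remainder: −24x² + 72x + 40.
Step 5: lead(−24x² + 72x + 40) ÷ lead(D) = −24x² ÷ −3x² = 8. Subtract (8)·D = −24x² + 72x + 40. Remainder: 0.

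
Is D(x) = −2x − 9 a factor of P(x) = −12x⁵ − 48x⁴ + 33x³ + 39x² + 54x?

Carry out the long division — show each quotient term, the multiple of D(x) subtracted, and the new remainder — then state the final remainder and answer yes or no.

R(x) = 0, so D(x) is a factor of P(x). yes

Step 1: lead(−12x⁵ − 48x⁴ + 33x³ + 39x² + 54x) ÷ lead(D) = −12x⁵ ÷ −2x = 6x⁴. Subtract (6x⁴)·D = −12x⁵ − 54x⁴. Remainder: 6x⁴ + 33x³ + 39x² + 54x.
Step 2: lead(6x⁴ + 33x³ + 39x² + 54x) ÷ lead(D) = 6x⁴ ÷ −2x = −3x³. Subtract (−3x³)·D = 6x⁴ + 27x³. Remainder: 6x³ + 39x² + 54x.
Step 3: lead(6x³ + 39x² + 54x) ÷ lead(D) = 6x³ ÷ −2x = −3x². Subtract (−3x²)·D = 6x³ + 27x². Remainder: 12x² + 54x.
Step 4: lead(12x² + 54x) ÷ lead(D) = 12x² ÷ −2x = −6x. Subtract (−6x)·D = 12x² + 54x. Remainder: 0.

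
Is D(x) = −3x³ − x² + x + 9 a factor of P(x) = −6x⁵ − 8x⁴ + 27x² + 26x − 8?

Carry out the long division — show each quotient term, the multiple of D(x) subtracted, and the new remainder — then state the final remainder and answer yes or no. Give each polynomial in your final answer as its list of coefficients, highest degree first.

R = [7, 8, -8], so D(x) is not a factor of P(x). no

Step 1: lead(−6x⁵ − 8x⁴ + 27x² + 26x − 8) ÷ lead(D) = −6x⁵ ÷ −3x³ = 2x². Subtract (2x²)·D = −6x⁵ − 2x⁴ + 2x³ + 18x². Remainder: −6x⁴ − 2x³ + 9x² + 26x − 8.
Step 2: lead(−6x⁴ − 2x³ + 9x² + 26x − 8) ÷ lead(D) = −6x⁴ ÷ −3x³ = 2x. Subtract (2x)·D = −6x⁴ − 2x³ + 2x² + 18x. Remainder: 7x² + 8x − 8.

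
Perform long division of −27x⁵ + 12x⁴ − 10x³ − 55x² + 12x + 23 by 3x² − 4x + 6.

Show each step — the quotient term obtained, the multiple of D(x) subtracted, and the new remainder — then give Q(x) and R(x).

Q(x) = −9x³ − 8x² + 4x + 3; R(x) = 5

Step 1: lead(−27x⁵ + 12x⁴ − 10x³ − 55x² + 12x + 23) ÷ lead(D) = −27x⁵ ÷ 3x² = −9x³. Subtract (−9x³)·D = −27x⁵ + 36x⁴ − 54x³. Remainder: −24x⁴ + 44x³ − 55x² + 12x + 23.
Step 2: lead(−24x⁴ + 44x³ − 55x² + 12x + 23) ÷ lead(D) = −24x⁴ ÷ 3x² = −8x². Subtract (−8x²)·D = −24x⁴ + 32x³ − 48x². Remainder: 12x³ − 7x² + 12x + 23.
Step 3: lead(12x³ − 7x² + 12x + 23) ÷ lead(D) = 12x³ ÷ 3x² = 4x. Subtract (4x)·D = 12x³ − 16x² + 24x. Remainder: 9x² − 12x + 23.
Step 4: lead(9x² − 12x + 23) ÷ lead(D) = 9x² ÷ 3x² = 3. Subtract (3)·D = 9x² − 12x + 18. Remainder: 5.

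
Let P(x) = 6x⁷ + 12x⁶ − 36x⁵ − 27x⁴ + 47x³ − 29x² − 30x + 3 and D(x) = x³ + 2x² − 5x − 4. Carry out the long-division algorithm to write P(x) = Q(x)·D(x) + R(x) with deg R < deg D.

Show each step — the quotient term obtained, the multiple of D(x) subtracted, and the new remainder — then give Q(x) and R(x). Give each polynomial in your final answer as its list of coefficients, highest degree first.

Q = [6, 0, -6, 9, -1]; R = [-6, 1, -1]

Step 1: lead(6x⁷ + 12x⁶ − 36x⁵ − 27x⁴ + 47x³ − 29x² − 30x + 3) ÷ lead(D) = 6x⁷ ÷ x³ = 6x⁴. Subtract (6x⁴)·D = 6x⁷ + 12x⁶ − 30x⁵ − 24x⁴. Remainder: −6x⁵ − 3x⁴ + 47x³ − 29x² − 30x + 3.
Step 2: lead(−6x⁵ − 3x⁴ + 47x³ − 29x² − 30x + 3) ÷ lead(D) = −6x⁵ ÷ x³ = −6x². Subtract (−6x²)·D = −6x⁵ − 12x⁴ + 30x³ + 24x². Remainder: 9x⁴ + 17x³ − 53x² − 30x + 3.
Step 3: lead(9x⁴ + 17x³ − 53x² − 30x + 3) ÷ lead(D) = 9x⁴ ÷ x³ = 9x. Subtract (9x)·D = 9x⁴ + 18x³ − 45x² − 36x. Remainder: −x³ − 8x² + 6x + 3.
Step 4: lead(−x³ − 8x² + 6x + 3) ÷ lead(D) = −x³ ÷ x³ = −1. Subtract (−1)·D = −x³ − 2x² + 5x + 4. Remainder: −6x² + x − 1.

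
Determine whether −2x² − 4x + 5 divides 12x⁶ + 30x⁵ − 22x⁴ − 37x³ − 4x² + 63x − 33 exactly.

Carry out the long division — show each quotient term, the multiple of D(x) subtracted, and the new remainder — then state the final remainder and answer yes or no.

R(x) = 2, so D(x) is not a factor of P(x). no

Step 1: lead(12x⁶ + 30x⁵ − 22x⁴ − 37x³ − 4x² + 63x − 33) ÷ lead(D) = 12x⁶ ÷ −2x² = −6x⁴. Subtract (−6x⁴)·D = 12x⁶ + 24x⁵ − 30x⁴. Remainder: 6x⁵ + 8x⁴ − 37x³ − 4x² + 63x − 33.
Step 2: lead(6x⁵ + 8x⁴ − 37x³ − 4x² + 63x − 33) ÷ lead(D) = 6x⁵ ÷ −2x² = −3x³. Subtract (−3x³)·D = 6x⁵ + 12x⁴ − 15x³. Remainder: −4x⁴ − 22x³ − 4x² + 63x − 33.
Step 3: lead(−4x⁴ − 22x³ − 4x² + 63x − 33) ÷ lead(D) = −4x⁴ ÷ −2x² = 2x². Subtract (2x²)·D = −4x⁴ − 8x³ + 10x². Remainder: −14x³ − 14x² + 63x − 33.
Step 4: lead(−14x³ − 14x² + 63x − 33) ÷ lead(D) = −14x³ ÷ −2x² = 7x. Subtract (7x)·D = −14x³ − 28x² + 35x. Remainder: 14x² + 28x − 33.
Step 5: lead(14x² + 28x − 33) ÷ lead(D) = 14x² ÷ −2x² = −7. Subtract (−7)·D = 14x² + 28x − 35. Remainder: 2.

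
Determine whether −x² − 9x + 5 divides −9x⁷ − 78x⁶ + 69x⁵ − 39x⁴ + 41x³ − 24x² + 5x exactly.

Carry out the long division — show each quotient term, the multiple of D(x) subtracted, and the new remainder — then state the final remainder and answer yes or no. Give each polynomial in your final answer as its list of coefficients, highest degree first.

Step 1: lead(−9x⁷ − 78x⁶ + 69x⁵ − 39x⁴ + 41x³ − 24x² + 5x) ÷ lead(D) = −9x⁷ ÷ −x² = 9x⁵. Subtract (9x⁵)·D = −9x⁷ − 81x⁶ + 45x⁵. Remainder: 3x⁶ + 24x⁵ − 39x⁴ + 41x³ − 24x² + 5x.
Step 2: lead(3x⁶ + 24x⁵ − 39x⁴ + 41x³ − 24x² + 5x) ÷ lead(D) = 3x⁶ ÷ −x² = −3x⁴. Subtract (−3x⁴)·D = 3x⁶ + 27x⁵ − 15x⁴. Remainder: −3x⁵ − 24x⁴ + 41x³ − 24x² + 5x.
Step 3: lead(−3x⁵ − 24x⁴ + 41x³ − 24x² + 5x) ÷ lead(D) = −3x⁵ ÷ −x² = 3x³. Subtract (3x³)·D = −3x⁵ − 27x⁴ + 15x³. Remainder: 3x⁴ + 26x³ − 24x² + 5x.
Step 4: lead(3x⁴ + 26x³ − 24x² + 5x) ÷ lead(D) = 3x⁴ ÷ −x² = −3x². Subtract (−3x²)·D = 3x⁴ + 27x³ − 15x². Remainder: −x³ − 9x² + 5x.
Step 5: lead(−x³ − 9x² + 5x) ÷ lead(D) = −x³ ÷ −x² = x. Subtract (x)·D = −x³ − 9x² + 5x. Remainder: 0.

R = [0], so D(x) is a factor of P(x). yes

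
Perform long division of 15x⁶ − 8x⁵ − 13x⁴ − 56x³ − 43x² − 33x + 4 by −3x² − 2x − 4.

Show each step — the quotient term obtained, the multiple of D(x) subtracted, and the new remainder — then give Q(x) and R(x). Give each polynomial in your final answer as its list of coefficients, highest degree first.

Q = [-5, 6, 7, 6, 1]; R = [-7, 8]

Step 1: lead(15x⁶ − 8x⁵ − 13x⁴ − 56x³ − 43x² − 33x + 4) ÷ lead(D) = 15x⁶ ÷ −3x² = −5x⁴. Subtract (−5x⁴)·D = 15x⁶ + 10x⁵ + 20x⁴. Remainder: −18x⁵ − 33x⁴ − 56x³ − 43x² − 33x + 4.
Step 2: lead(−18x⁵ − 33x⁴ − 56x³ − 43x² − 33x + 4) ÷ lead(D) = −18x⁵ ÷ −3x² = 6x³. Subtract (6x³)·D = −18x⁵ − 12x⁴ − 24x³. Remainder: −21x⁴ − 32x³ − 43x² − 33x + 4.
Step 3: lead(−21x⁴ − 32x³ − 43x² − 33x + 4) ÷ lead(D) = −21x⁴ ÷ −3x² = 7x². Subtract (7x²)·D = −21x⁴ − 14x³ − 28x². Remainder: −18x³ − 15x² − 33x + 4.
Step 4: lead(−18x³ − 15x² − 33x + 4) ÷ lead(D) = −18x³ ÷ −3x² = 6x. Subtract (6x)·D = −18x³ − 12x² − 24x. Remainder: −3x² − 9x + 4.
Step 5: lead(−3x² − 9x + 4) ÷ lead(D) = −3x² ÷ −3x² = 1. Subtract (1)·D = −3x² − 2x − 4. Remainder: −7x + 8.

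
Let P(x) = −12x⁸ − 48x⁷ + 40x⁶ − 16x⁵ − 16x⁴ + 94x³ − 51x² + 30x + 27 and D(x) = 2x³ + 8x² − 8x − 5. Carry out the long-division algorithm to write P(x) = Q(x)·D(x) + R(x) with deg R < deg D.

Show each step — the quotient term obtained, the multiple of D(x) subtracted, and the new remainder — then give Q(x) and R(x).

Q(x) = −6x⁵ − 4x³ − 7x² + 4x − 7; R(x) = 2x² − 6x − 8

Step 1: lead(−12x⁸ − 48x⁷ + 40x⁶ − 16x⁵ − 16x⁴ + 94x³ − 51x² + 30x + 27) ÷ lead(D) = −12x⁸ ÷ 2x³ = −6x⁵. Subtract (−6x⁵)·D = −12x⁸ − 48x⁷ + 48x⁶ + 30x⁵. Remainder: −8x⁶ − 46x⁵ − 16x⁴ + 94x³ − 51x² + 30x + 27.
Step 2: lead(−8x⁶ − 46x⁵ − 16x⁴ + 94x³ − 51x² + 30x + 27) ÷ lead(D) = −8x⁶ ÷ 2x³ = −4x³. Subtract (−4x³)·D = −8x⁶ − 32x⁵ + 32x⁴ + 20x³. Remainder: −14x⁵ − 48x⁴ + 74x³ − 51x² + 30x + 27.
Step 3: lead(−14x⁵ − 48x⁴ + 74x³ − 51x² + 30x + 27) ÷ lead(D) = −14x⁵ ÷ 2x³ = −7x². Subtract (−7x²)·D = −14x⁵ − 56x⁴ + 56x³ + 35x². Remainder: 8x⁴ + 18x³ − 86x² + 30x + 27.
Step 4: lead(8x⁴ + 18x³ − 86x² + 30x + 27) ÷ lead(D) = 8x⁴ ÷ 2x³ = 4x. Subtract (4x)·D = 8x⁴ + 32x³ − 32x² − 20x. Remainder: −14x³ − 54x² + 50x + 27.
Step 5: lead(−14x³ − 54x² + 50x + 27) ÷ lead(D) = −14x³ ÷ 2x³ = −7. Subtract (−7)·D = −14x³ − 56x² + 56x + 35. Remainder: 2x² − 6x − 8.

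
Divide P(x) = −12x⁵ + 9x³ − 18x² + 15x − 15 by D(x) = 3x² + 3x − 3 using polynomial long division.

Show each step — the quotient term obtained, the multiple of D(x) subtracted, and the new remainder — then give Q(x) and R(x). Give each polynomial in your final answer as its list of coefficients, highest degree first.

Q = [-4, 4, -5, 3]; R = [-9, -6]

Step 1: lead(−12x⁵ + 9x³ − 18x² + 15x − 15) ÷ lead(D) = −12x⁵ ÷ 3x² = −4x³. Subtract (−4x³)·D = −12x⁵ − 12x⁴ + 12x³. Remainder: 12x⁴ − 3x³ − 18x² + 15x − 15.
Step 2: lead(12x⁴ − 3x³ − 18x² + 15x − 15) ÷ lead(D) = 12x⁴ ÷ 3x² = 4x². Subtract (4x²)·D = 12x⁴ + 12x³ − 12x². Remainder: −15x³ − 6x² + 15x − 15.
Step 3: lead(−15x³ − 6x² + 15x − 15) ÷ lead(D) = −15x³ ÷ 3x² = −5x. Subtract (−5x)·D = −15x³ − 15x² + 15x. Remainder: 9x² − 15.
Step 4: lead(9x² − 15) ÷ lead(D) = 9x² ÷ 3x² = 3. Subtract (3)·D = 9x² + 9x − 9. Remainder: −9x − 6.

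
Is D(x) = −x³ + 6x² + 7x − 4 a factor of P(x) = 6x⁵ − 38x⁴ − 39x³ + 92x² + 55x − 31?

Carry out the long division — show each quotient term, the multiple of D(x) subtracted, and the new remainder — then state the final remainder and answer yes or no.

R(x) = 5, so D(x) is not a factor of P(x). no

Step 1: lead(6x⁵ − 38x⁴ − 39x³ + 92x² + 55x − 31) ÷ lead(D) = 6x⁵ ÷ −x³ = −6x². Subtract (−6x²)·D = 6x⁵ − 36x⁴ − 42x³ + 24x². Remainder: −2x⁴ + 3x³ + 68x² + 55x − 31.
Step 2: lead(−2x⁴ + 3x³ + 68x² + 55x − 31) ÷ lead(D) = −2x⁴ ÷ −x³ = 2x. Subtract (2x)·D = −2x⁴ + 12x³ + 14x² − 8x. Remainder: −9x³ + 54x² + 63x − 31.
Step 3: lead(−9x³ + 54x² + 63x − 31) ÷ lead(D) = −9x³ ÷ −x³ = 9. Subtract (9)·D = −9x³ + 54x² + 63x − 36. Remainder: 5.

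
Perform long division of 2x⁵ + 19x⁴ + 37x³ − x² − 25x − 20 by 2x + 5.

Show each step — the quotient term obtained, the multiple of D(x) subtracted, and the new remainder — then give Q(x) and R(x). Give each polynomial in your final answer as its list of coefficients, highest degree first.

Q = [1, 7, 1, -3, -5]; R = [5]

Step 1: lead(2x⁵ + 19x⁴ + 37x³ − x² − 25x − 20) ÷ lead(D) = 2x⁵ ÷ 2x = x⁴. Subtract (x⁴)·D = 2x⁵ + 5x⁴. Remainder: 14x⁴ + 37x³ − x² − 25x − 20.
Step 2: lead(14x⁴ + 37x³ − x² − 25x − 20) ÷ lead(D) = 14x⁴ ÷ 2x = 7x³. Subtract (7x³)·D = 14x⁴ + 35x³. Remainder: 2x³ − x² − 25x − 20.
Step 3: lead(2x³ − x² − 25x − 20) ÷ lead(D) = 2x³ ÷ 2x = x². Subtract (x²)·D = 2x³ + 5x². Remainder: −6x² − 25x − 20.
Step 4: lead(−6x² − 25x − 20) ÷ lead(D) = −6x² ÷ 2x = −3x. Subtract (−3x)·D = −6x² − 15x. Remainder: −10x − 20.
Step 5: lead(−10x − 20) ÷ lead(D) = −10x ÷ 2x = −5. Subtract (−5)·D = −10x − 25. Remainder: 5.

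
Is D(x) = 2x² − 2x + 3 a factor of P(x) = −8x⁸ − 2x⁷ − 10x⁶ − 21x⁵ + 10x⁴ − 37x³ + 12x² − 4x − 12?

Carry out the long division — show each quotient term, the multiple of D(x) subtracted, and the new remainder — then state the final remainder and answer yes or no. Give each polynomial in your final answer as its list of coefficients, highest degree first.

R = [0], so D(x) is a factor of P(x). yes

Step 1: lead(−8x⁸ − 2x⁷ − 10x⁶ − 21x⁵ + 10x⁴ − 37x³ + 12x² − 4x − 12) ÷ lead(D) = −8x⁸ ÷ 2x² = −4x⁶. Subtract (−4x⁶)·D = −8x⁸ + 8x⁷ − 12x⁶. Remainder: −10x⁷ + 2x⁶ − 21x⁵ + 10x⁴ − 37x³ + 12x² − 4x − 12.
Step 2: lead(−10x⁷ + 2x⁶ − 21x⁵ + 10x⁴ − 37x³ + 12x² − 4x − 12) ÷ lead(D) = −10x⁷ ÷ 2x² = −5x⁵. Subtract (−5x⁵)·D = −10x⁷ + 10x⁶ − 15x⁵. Remainder: −8x⁶ − 6x⁵ + 10x⁴ − 37x³ + 12x² − 4x − 12.
Step 3: lead(−8x⁶ − 6x⁵ + 10x⁴ − 37x³ + 12x² − 4x − 12) ÷ lead(D) = −8x⁶ ÷ 2x² = −4x⁴. Subtract (−4x⁴)·D = −8x⁶ + 8x⁵ − 12x⁴. Remainder: −14x⁵ + 22x⁴ − 37x³ + 12x² − 4x − 12.
Step 4: lead(−14x⁵ + 22x⁴ − 37x³ + 12x² − 4x − 12) ÷ lead(D) = −14x⁵ ÷ 2x² = −7x³. Subtract (−7x³)·D = −14x⁵ + 14x⁴ − 21x³. Remainder: 8x⁴ − 16x³ + 12x² − 4x − 12.
Step 5: lead(8x⁴ − 16x³ + 12x² − 4x − 12) ÷ lead(D) = 8x⁴ ÷ 2x² = 4x². Subtract (4x²)·D = 8x⁴ − 8x³ + 12x². Remainder: −8x³ − 4x − 12.
Step 6: lead(−8x³ − 4x − 12) ÷ lead(D) = −8x³ ÷ 2x² = −4x. Subtract (−4x)·D = −8x³ + 8x² − 12x. Remainder: −8x² + 8x − 12.
Step 7: lead(−8x² + 8x − 12) ÷ lead(D) = −8x² ÷ 2x² = −4. Subtract (−4)·D = −8x² + 8x − 12. Remainder: 0.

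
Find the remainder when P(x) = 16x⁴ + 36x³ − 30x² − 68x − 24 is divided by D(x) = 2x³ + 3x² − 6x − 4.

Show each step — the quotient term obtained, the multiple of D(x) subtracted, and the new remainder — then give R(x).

R(x) = 0

Step 1: lead(16x⁴ + 36x³ − 30x² − 68x − 24) ÷ lead(D) = 16x⁴ ÷ 2x³ = 8x. Subtract (8x)·D = 16x⁴ + 24x³ − 48x² − 32x. Remainder: 12x³ + 18x² − 36x − 24.
Step 2: lead(12x³ + 18x² − 36x − 24) ÷ lead(D) = 12x³ ÷ 2x³ = 6. Subtract (6)·D = 12x³ + 18x² − 36x − 24. Remainder: 0.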